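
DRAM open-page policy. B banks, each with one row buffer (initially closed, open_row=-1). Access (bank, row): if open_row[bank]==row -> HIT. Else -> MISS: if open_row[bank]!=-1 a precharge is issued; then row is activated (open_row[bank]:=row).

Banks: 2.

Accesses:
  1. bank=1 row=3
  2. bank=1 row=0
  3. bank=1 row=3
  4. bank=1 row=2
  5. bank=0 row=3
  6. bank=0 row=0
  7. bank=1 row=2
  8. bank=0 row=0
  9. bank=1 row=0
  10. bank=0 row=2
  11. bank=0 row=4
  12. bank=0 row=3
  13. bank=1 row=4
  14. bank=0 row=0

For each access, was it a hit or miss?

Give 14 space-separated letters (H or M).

Answer: M M M M M M H H M M M M M M

Derivation:
Acc 1: bank1 row3 -> MISS (open row3); precharges=0
Acc 2: bank1 row0 -> MISS (open row0); precharges=1
Acc 3: bank1 row3 -> MISS (open row3); precharges=2
Acc 4: bank1 row2 -> MISS (open row2); precharges=3
Acc 5: bank0 row3 -> MISS (open row3); precharges=3
Acc 6: bank0 row0 -> MISS (open row0); precharges=4
Acc 7: bank1 row2 -> HIT
Acc 8: bank0 row0 -> HIT
Acc 9: bank1 row0 -> MISS (open row0); precharges=5
Acc 10: bank0 row2 -> MISS (open row2); precharges=6
Acc 11: bank0 row4 -> MISS (open row4); precharges=7
Acc 12: bank0 row3 -> MISS (open row3); precharges=8
Acc 13: bank1 row4 -> MISS (open row4); precharges=9
Acc 14: bank0 row0 -> MISS (open row0); precharges=10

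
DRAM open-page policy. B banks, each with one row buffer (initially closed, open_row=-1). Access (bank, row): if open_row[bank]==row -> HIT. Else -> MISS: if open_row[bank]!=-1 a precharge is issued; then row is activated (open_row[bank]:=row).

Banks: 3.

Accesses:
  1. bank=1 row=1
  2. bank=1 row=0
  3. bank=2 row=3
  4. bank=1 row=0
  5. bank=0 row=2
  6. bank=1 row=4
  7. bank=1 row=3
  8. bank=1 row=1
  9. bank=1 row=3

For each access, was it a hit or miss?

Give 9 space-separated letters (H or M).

Acc 1: bank1 row1 -> MISS (open row1); precharges=0
Acc 2: bank1 row0 -> MISS (open row0); precharges=1
Acc 3: bank2 row3 -> MISS (open row3); precharges=1
Acc 4: bank1 row0 -> HIT
Acc 5: bank0 row2 -> MISS (open row2); precharges=1
Acc 6: bank1 row4 -> MISS (open row4); precharges=2
Acc 7: bank1 row3 -> MISS (open row3); precharges=3
Acc 8: bank1 row1 -> MISS (open row1); precharges=4
Acc 9: bank1 row3 -> MISS (open row3); precharges=5

Answer: M M M H M M M M M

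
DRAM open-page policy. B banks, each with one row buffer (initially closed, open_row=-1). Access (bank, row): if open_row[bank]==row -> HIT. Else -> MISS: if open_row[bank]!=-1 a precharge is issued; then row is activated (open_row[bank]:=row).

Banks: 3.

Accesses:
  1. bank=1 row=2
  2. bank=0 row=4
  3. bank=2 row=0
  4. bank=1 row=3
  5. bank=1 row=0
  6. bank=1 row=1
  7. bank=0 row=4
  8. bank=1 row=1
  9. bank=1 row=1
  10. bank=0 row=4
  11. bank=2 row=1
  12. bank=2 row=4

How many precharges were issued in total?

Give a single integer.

Acc 1: bank1 row2 -> MISS (open row2); precharges=0
Acc 2: bank0 row4 -> MISS (open row4); precharges=0
Acc 3: bank2 row0 -> MISS (open row0); precharges=0
Acc 4: bank1 row3 -> MISS (open row3); precharges=1
Acc 5: bank1 row0 -> MISS (open row0); precharges=2
Acc 6: bank1 row1 -> MISS (open row1); precharges=3
Acc 7: bank0 row4 -> HIT
Acc 8: bank1 row1 -> HIT
Acc 9: bank1 row1 -> HIT
Acc 10: bank0 row4 -> HIT
Acc 11: bank2 row1 -> MISS (open row1); precharges=4
Acc 12: bank2 row4 -> MISS (open row4); precharges=5

Answer: 5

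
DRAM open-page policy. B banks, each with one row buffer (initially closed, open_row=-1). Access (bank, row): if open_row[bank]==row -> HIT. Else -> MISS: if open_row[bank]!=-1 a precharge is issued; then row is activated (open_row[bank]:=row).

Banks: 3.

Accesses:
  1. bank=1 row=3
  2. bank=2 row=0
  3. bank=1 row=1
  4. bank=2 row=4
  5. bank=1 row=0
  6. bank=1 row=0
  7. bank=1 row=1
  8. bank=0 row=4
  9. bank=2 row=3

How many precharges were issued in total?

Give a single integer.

Answer: 5

Derivation:
Acc 1: bank1 row3 -> MISS (open row3); precharges=0
Acc 2: bank2 row0 -> MISS (open row0); precharges=0
Acc 3: bank1 row1 -> MISS (open row1); precharges=1
Acc 4: bank2 row4 -> MISS (open row4); precharges=2
Acc 5: bank1 row0 -> MISS (open row0); precharges=3
Acc 6: bank1 row0 -> HIT
Acc 7: bank1 row1 -> MISS (open row1); precharges=4
Acc 8: bank0 row4 -> MISS (open row4); precharges=4
Acc 9: bank2 row3 -> MISS (open row3); precharges=5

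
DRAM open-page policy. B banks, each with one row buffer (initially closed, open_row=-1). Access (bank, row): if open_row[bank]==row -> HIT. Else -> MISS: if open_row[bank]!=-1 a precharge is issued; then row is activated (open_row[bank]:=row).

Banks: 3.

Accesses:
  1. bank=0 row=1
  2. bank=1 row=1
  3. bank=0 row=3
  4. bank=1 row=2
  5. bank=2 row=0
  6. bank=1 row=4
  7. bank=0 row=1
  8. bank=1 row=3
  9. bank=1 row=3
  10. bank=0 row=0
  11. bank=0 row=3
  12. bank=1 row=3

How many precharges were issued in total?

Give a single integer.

Acc 1: bank0 row1 -> MISS (open row1); precharges=0
Acc 2: bank1 row1 -> MISS (open row1); precharges=0
Acc 3: bank0 row3 -> MISS (open row3); precharges=1
Acc 4: bank1 row2 -> MISS (open row2); precharges=2
Acc 5: bank2 row0 -> MISS (open row0); precharges=2
Acc 6: bank1 row4 -> MISS (open row4); precharges=3
Acc 7: bank0 row1 -> MISS (open row1); precharges=4
Acc 8: bank1 row3 -> MISS (open row3); precharges=5
Acc 9: bank1 row3 -> HIT
Acc 10: bank0 row0 -> MISS (open row0); precharges=6
Acc 11: bank0 row3 -> MISS (open row3); precharges=7
Acc 12: bank1 row3 -> HIT

Answer: 7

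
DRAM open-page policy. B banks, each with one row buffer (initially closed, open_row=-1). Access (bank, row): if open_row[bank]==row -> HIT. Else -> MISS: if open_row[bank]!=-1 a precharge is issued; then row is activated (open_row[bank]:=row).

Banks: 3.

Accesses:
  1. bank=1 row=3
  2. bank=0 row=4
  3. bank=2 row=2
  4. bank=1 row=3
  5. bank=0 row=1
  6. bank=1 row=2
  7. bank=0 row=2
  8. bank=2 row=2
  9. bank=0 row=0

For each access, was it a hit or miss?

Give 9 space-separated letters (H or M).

Answer: M M M H M M M H M

Derivation:
Acc 1: bank1 row3 -> MISS (open row3); precharges=0
Acc 2: bank0 row4 -> MISS (open row4); precharges=0
Acc 3: bank2 row2 -> MISS (open row2); precharges=0
Acc 4: bank1 row3 -> HIT
Acc 5: bank0 row1 -> MISS (open row1); precharges=1
Acc 6: bank1 row2 -> MISS (open row2); precharges=2
Acc 7: bank0 row2 -> MISS (open row2); precharges=3
Acc 8: bank2 row2 -> HIT
Acc 9: bank0 row0 -> MISS (open row0); precharges=4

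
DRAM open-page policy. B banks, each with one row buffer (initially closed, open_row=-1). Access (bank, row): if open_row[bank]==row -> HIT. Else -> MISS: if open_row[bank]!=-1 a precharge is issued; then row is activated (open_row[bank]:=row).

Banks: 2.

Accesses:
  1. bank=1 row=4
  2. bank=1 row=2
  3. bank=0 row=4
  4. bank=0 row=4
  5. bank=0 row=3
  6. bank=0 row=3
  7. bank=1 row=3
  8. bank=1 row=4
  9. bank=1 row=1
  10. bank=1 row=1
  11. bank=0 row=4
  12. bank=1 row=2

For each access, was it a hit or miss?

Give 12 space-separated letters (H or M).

Answer: M M M H M H M M M H M M

Derivation:
Acc 1: bank1 row4 -> MISS (open row4); precharges=0
Acc 2: bank1 row2 -> MISS (open row2); precharges=1
Acc 3: bank0 row4 -> MISS (open row4); precharges=1
Acc 4: bank0 row4 -> HIT
Acc 5: bank0 row3 -> MISS (open row3); precharges=2
Acc 6: bank0 row3 -> HIT
Acc 7: bank1 row3 -> MISS (open row3); precharges=3
Acc 8: bank1 row4 -> MISS (open row4); precharges=4
Acc 9: bank1 row1 -> MISS (open row1); precharges=5
Acc 10: bank1 row1 -> HIT
Acc 11: bank0 row4 -> MISS (open row4); precharges=6
Acc 12: bank1 row2 -> MISS (open row2); precharges=7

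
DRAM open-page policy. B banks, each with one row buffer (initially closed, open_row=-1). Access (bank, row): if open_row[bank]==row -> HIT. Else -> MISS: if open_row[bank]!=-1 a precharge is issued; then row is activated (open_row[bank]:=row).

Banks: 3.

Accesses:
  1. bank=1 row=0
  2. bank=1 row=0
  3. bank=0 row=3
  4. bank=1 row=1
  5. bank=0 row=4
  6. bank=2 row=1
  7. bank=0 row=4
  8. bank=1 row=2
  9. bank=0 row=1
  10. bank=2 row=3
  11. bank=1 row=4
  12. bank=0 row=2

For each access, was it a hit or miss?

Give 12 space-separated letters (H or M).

Acc 1: bank1 row0 -> MISS (open row0); precharges=0
Acc 2: bank1 row0 -> HIT
Acc 3: bank0 row3 -> MISS (open row3); precharges=0
Acc 4: bank1 row1 -> MISS (open row1); precharges=1
Acc 5: bank0 row4 -> MISS (open row4); precharges=2
Acc 6: bank2 row1 -> MISS (open row1); precharges=2
Acc 7: bank0 row4 -> HIT
Acc 8: bank1 row2 -> MISS (open row2); precharges=3
Acc 9: bank0 row1 -> MISS (open row1); precharges=4
Acc 10: bank2 row3 -> MISS (open row3); precharges=5
Acc 11: bank1 row4 -> MISS (open row4); precharges=6
Acc 12: bank0 row2 -> MISS (open row2); precharges=7

Answer: M H M M M M H M M M M M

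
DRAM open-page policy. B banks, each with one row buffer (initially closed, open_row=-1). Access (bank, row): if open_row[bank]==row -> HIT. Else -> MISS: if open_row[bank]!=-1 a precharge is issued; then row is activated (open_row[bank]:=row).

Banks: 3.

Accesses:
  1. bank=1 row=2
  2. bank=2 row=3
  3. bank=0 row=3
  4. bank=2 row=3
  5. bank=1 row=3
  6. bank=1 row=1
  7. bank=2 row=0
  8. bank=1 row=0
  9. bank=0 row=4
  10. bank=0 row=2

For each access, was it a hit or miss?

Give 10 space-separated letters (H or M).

Acc 1: bank1 row2 -> MISS (open row2); precharges=0
Acc 2: bank2 row3 -> MISS (open row3); precharges=0
Acc 3: bank0 row3 -> MISS (open row3); precharges=0
Acc 4: bank2 row3 -> HIT
Acc 5: bank1 row3 -> MISS (open row3); precharges=1
Acc 6: bank1 row1 -> MISS (open row1); precharges=2
Acc 7: bank2 row0 -> MISS (open row0); precharges=3
Acc 8: bank1 row0 -> MISS (open row0); precharges=4
Acc 9: bank0 row4 -> MISS (open row4); precharges=5
Acc 10: bank0 row2 -> MISS (open row2); precharges=6

Answer: M M M H M M M M M M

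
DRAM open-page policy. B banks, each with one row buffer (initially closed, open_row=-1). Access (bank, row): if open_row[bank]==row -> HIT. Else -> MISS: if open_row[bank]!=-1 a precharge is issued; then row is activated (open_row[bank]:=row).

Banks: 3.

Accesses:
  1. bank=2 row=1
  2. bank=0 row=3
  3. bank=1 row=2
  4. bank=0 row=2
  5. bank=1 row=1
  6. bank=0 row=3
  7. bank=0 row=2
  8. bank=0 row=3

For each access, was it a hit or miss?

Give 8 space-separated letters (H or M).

Answer: M M M M M M M M

Derivation:
Acc 1: bank2 row1 -> MISS (open row1); precharges=0
Acc 2: bank0 row3 -> MISS (open row3); precharges=0
Acc 3: bank1 row2 -> MISS (open row2); precharges=0
Acc 4: bank0 row2 -> MISS (open row2); precharges=1
Acc 5: bank1 row1 -> MISS (open row1); precharges=2
Acc 6: bank0 row3 -> MISS (open row3); precharges=3
Acc 7: bank0 row2 -> MISS (open row2); precharges=4
Acc 8: bank0 row3 -> MISS (open row3); precharges=5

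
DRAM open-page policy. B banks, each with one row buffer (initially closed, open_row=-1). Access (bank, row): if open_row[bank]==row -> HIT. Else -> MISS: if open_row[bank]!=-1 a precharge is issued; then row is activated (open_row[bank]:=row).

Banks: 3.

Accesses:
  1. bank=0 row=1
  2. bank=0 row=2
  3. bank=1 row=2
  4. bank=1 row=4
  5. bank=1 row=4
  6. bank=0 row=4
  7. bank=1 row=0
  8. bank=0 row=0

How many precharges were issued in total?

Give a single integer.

Acc 1: bank0 row1 -> MISS (open row1); precharges=0
Acc 2: bank0 row2 -> MISS (open row2); precharges=1
Acc 3: bank1 row2 -> MISS (open row2); precharges=1
Acc 4: bank1 row4 -> MISS (open row4); precharges=2
Acc 5: bank1 row4 -> HIT
Acc 6: bank0 row4 -> MISS (open row4); precharges=3
Acc 7: bank1 row0 -> MISS (open row0); precharges=4
Acc 8: bank0 row0 -> MISS (open row0); precharges=5

Answer: 5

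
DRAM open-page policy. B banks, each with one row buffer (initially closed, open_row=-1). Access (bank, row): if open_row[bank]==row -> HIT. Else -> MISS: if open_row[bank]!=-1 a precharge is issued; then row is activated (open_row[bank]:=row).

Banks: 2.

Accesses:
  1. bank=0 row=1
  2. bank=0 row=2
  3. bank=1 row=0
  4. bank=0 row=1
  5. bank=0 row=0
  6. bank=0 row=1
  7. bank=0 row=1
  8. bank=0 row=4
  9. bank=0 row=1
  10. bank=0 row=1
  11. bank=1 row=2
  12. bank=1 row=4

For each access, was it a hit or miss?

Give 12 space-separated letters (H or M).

Answer: M M M M M M H M M H M M

Derivation:
Acc 1: bank0 row1 -> MISS (open row1); precharges=0
Acc 2: bank0 row2 -> MISS (open row2); precharges=1
Acc 3: bank1 row0 -> MISS (open row0); precharges=1
Acc 4: bank0 row1 -> MISS (open row1); precharges=2
Acc 5: bank0 row0 -> MISS (open row0); precharges=3
Acc 6: bank0 row1 -> MISS (open row1); precharges=4
Acc 7: bank0 row1 -> HIT
Acc 8: bank0 row4 -> MISS (open row4); precharges=5
Acc 9: bank0 row1 -> MISS (open row1); precharges=6
Acc 10: bank0 row1 -> HIT
Acc 11: bank1 row2 -> MISS (open row2); precharges=7
Acc 12: bank1 row4 -> MISS (open row4); precharges=8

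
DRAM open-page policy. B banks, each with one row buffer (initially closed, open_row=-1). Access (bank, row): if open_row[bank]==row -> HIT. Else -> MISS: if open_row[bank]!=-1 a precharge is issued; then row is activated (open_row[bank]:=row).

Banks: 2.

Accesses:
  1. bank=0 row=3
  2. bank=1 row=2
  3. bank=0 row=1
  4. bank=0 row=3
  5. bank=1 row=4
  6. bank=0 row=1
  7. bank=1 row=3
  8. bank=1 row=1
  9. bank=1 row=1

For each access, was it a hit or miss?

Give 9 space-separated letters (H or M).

Answer: M M M M M M M M H

Derivation:
Acc 1: bank0 row3 -> MISS (open row3); precharges=0
Acc 2: bank1 row2 -> MISS (open row2); precharges=0
Acc 3: bank0 row1 -> MISS (open row1); precharges=1
Acc 4: bank0 row3 -> MISS (open row3); precharges=2
Acc 5: bank1 row4 -> MISS (open row4); precharges=3
Acc 6: bank0 row1 -> MISS (open row1); precharges=4
Acc 7: bank1 row3 -> MISS (open row3); precharges=5
Acc 8: bank1 row1 -> MISS (open row1); precharges=6
Acc 9: bank1 row1 -> HIT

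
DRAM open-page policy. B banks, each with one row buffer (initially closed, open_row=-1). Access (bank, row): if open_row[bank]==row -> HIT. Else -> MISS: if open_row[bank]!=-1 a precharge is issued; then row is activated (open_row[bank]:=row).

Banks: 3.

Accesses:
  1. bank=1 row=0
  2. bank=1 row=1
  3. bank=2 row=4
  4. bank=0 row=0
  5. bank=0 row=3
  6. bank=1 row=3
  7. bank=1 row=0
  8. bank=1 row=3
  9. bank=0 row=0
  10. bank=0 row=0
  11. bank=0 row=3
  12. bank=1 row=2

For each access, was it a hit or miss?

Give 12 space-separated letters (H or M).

Acc 1: bank1 row0 -> MISS (open row0); precharges=0
Acc 2: bank1 row1 -> MISS (open row1); precharges=1
Acc 3: bank2 row4 -> MISS (open row4); precharges=1
Acc 4: bank0 row0 -> MISS (open row0); precharges=1
Acc 5: bank0 row3 -> MISS (open row3); precharges=2
Acc 6: bank1 row3 -> MISS (open row3); precharges=3
Acc 7: bank1 row0 -> MISS (open row0); precharges=4
Acc 8: bank1 row3 -> MISS (open row3); precharges=5
Acc 9: bank0 row0 -> MISS (open row0); precharges=6
Acc 10: bank0 row0 -> HIT
Acc 11: bank0 row3 -> MISS (open row3); precharges=7
Acc 12: bank1 row2 -> MISS (open row2); precharges=8

Answer: M M M M M M M M M H M M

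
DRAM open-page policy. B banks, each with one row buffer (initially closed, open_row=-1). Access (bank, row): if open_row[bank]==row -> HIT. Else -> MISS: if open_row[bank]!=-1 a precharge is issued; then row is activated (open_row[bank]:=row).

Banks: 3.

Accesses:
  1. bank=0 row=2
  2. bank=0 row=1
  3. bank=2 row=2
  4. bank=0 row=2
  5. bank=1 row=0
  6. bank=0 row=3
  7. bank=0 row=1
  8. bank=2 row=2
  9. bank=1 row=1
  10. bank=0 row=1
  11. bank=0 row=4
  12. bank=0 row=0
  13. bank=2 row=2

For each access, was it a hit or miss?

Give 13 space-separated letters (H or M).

Acc 1: bank0 row2 -> MISS (open row2); precharges=0
Acc 2: bank0 row1 -> MISS (open row1); precharges=1
Acc 3: bank2 row2 -> MISS (open row2); precharges=1
Acc 4: bank0 row2 -> MISS (open row2); precharges=2
Acc 5: bank1 row0 -> MISS (open row0); precharges=2
Acc 6: bank0 row3 -> MISS (open row3); precharges=3
Acc 7: bank0 row1 -> MISS (open row1); precharges=4
Acc 8: bank2 row2 -> HIT
Acc 9: bank1 row1 -> MISS (open row1); precharges=5
Acc 10: bank0 row1 -> HIT
Acc 11: bank0 row4 -> MISS (open row4); precharges=6
Acc 12: bank0 row0 -> MISS (open row0); precharges=7
Acc 13: bank2 row2 -> HIT

Answer: M M M M M M M H M H M M H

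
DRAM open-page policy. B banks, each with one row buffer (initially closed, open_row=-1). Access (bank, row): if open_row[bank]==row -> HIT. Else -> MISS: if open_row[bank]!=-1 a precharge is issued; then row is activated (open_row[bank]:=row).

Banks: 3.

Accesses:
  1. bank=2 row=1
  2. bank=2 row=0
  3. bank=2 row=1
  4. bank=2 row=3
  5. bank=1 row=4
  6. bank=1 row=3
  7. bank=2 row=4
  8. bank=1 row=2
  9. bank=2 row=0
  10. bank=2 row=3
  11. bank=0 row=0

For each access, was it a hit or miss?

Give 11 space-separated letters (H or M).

Answer: M M M M M M M M M M M

Derivation:
Acc 1: bank2 row1 -> MISS (open row1); precharges=0
Acc 2: bank2 row0 -> MISS (open row0); precharges=1
Acc 3: bank2 row1 -> MISS (open row1); precharges=2
Acc 4: bank2 row3 -> MISS (open row3); precharges=3
Acc 5: bank1 row4 -> MISS (open row4); precharges=3
Acc 6: bank1 row3 -> MISS (open row3); precharges=4
Acc 7: bank2 row4 -> MISS (open row4); precharges=5
Acc 8: bank1 row2 -> MISS (open row2); precharges=6
Acc 9: bank2 row0 -> MISS (open row0); precharges=7
Acc 10: bank2 row3 -> MISS (open row3); precharges=8
Acc 11: bank0 row0 -> MISS (open row0); precharges=8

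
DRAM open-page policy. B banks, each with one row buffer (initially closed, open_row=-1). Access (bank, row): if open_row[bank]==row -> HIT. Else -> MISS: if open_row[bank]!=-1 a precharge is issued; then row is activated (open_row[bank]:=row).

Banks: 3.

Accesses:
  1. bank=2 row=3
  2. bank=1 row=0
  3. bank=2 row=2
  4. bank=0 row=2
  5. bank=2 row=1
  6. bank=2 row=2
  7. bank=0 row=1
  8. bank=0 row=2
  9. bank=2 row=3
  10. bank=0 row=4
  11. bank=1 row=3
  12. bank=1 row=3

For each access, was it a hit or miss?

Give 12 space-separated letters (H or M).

Acc 1: bank2 row3 -> MISS (open row3); precharges=0
Acc 2: bank1 row0 -> MISS (open row0); precharges=0
Acc 3: bank2 row2 -> MISS (open row2); precharges=1
Acc 4: bank0 row2 -> MISS (open row2); precharges=1
Acc 5: bank2 row1 -> MISS (open row1); precharges=2
Acc 6: bank2 row2 -> MISS (open row2); precharges=3
Acc 7: bank0 row1 -> MISS (open row1); precharges=4
Acc 8: bank0 row2 -> MISS (open row2); precharges=5
Acc 9: bank2 row3 -> MISS (open row3); precharges=6
Acc 10: bank0 row4 -> MISS (open row4); precharges=7
Acc 11: bank1 row3 -> MISS (open row3); precharges=8
Acc 12: bank1 row3 -> HIT

Answer: M M M M M M M M M M M H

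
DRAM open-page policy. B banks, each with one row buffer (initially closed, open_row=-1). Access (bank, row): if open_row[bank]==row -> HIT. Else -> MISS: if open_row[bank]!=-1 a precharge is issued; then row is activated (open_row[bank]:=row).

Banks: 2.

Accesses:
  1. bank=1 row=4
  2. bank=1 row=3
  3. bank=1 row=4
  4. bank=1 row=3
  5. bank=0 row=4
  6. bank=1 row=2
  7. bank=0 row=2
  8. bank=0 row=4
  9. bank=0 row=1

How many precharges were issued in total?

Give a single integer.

Answer: 7

Derivation:
Acc 1: bank1 row4 -> MISS (open row4); precharges=0
Acc 2: bank1 row3 -> MISS (open row3); precharges=1
Acc 3: bank1 row4 -> MISS (open row4); precharges=2
Acc 4: bank1 row3 -> MISS (open row3); precharges=3
Acc 5: bank0 row4 -> MISS (open row4); precharges=3
Acc 6: bank1 row2 -> MISS (open row2); precharges=4
Acc 7: bank0 row2 -> MISS (open row2); precharges=5
Acc 8: bank0 row4 -> MISS (open row4); precharges=6
Acc 9: bank0 row1 -> MISS (open row1); precharges=7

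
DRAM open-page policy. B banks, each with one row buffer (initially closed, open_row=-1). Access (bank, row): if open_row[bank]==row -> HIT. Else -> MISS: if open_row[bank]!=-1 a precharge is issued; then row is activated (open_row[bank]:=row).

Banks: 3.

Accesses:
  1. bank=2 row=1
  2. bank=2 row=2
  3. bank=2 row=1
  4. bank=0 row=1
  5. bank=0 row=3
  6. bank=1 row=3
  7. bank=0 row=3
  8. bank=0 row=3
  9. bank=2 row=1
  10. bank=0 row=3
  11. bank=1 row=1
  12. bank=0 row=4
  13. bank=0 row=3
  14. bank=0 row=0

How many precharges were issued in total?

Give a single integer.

Acc 1: bank2 row1 -> MISS (open row1); precharges=0
Acc 2: bank2 row2 -> MISS (open row2); precharges=1
Acc 3: bank2 row1 -> MISS (open row1); precharges=2
Acc 4: bank0 row1 -> MISS (open row1); precharges=2
Acc 5: bank0 row3 -> MISS (open row3); precharges=3
Acc 6: bank1 row3 -> MISS (open row3); precharges=3
Acc 7: bank0 row3 -> HIT
Acc 8: bank0 row3 -> HIT
Acc 9: bank2 row1 -> HIT
Acc 10: bank0 row3 -> HIT
Acc 11: bank1 row1 -> MISS (open row1); precharges=4
Acc 12: bank0 row4 -> MISS (open row4); precharges=5
Acc 13: bank0 row3 -> MISS (open row3); precharges=6
Acc 14: bank0 row0 -> MISS (open row0); precharges=7

Answer: 7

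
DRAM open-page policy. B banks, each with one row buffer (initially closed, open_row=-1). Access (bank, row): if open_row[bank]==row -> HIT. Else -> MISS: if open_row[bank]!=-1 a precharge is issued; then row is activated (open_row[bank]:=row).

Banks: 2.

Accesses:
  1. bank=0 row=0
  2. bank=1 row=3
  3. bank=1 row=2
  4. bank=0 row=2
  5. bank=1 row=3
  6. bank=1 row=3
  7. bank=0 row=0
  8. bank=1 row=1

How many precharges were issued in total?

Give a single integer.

Acc 1: bank0 row0 -> MISS (open row0); precharges=0
Acc 2: bank1 row3 -> MISS (open row3); precharges=0
Acc 3: bank1 row2 -> MISS (open row2); precharges=1
Acc 4: bank0 row2 -> MISS (open row2); precharges=2
Acc 5: bank1 row3 -> MISS (open row3); precharges=3
Acc 6: bank1 row3 -> HIT
Acc 7: bank0 row0 -> MISS (open row0); precharges=4
Acc 8: bank1 row1 -> MISS (open row1); precharges=5

Answer: 5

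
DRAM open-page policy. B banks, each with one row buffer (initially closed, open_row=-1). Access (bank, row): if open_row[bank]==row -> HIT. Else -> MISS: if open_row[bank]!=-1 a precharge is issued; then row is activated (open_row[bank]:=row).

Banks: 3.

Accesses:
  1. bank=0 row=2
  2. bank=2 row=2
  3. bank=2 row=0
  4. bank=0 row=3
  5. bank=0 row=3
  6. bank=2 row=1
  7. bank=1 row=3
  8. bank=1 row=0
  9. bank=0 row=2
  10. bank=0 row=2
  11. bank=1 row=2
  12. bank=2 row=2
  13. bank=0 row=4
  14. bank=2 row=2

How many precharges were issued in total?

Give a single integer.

Acc 1: bank0 row2 -> MISS (open row2); precharges=0
Acc 2: bank2 row2 -> MISS (open row2); precharges=0
Acc 3: bank2 row0 -> MISS (open row0); precharges=1
Acc 4: bank0 row3 -> MISS (open row3); precharges=2
Acc 5: bank0 row3 -> HIT
Acc 6: bank2 row1 -> MISS (open row1); precharges=3
Acc 7: bank1 row3 -> MISS (open row3); precharges=3
Acc 8: bank1 row0 -> MISS (open row0); precharges=4
Acc 9: bank0 row2 -> MISS (open row2); precharges=5
Acc 10: bank0 row2 -> HIT
Acc 11: bank1 row2 -> MISS (open row2); precharges=6
Acc 12: bank2 row2 -> MISS (open row2); precharges=7
Acc 13: bank0 row4 -> MISS (open row4); precharges=8
Acc 14: bank2 row2 -> HIT

Answer: 8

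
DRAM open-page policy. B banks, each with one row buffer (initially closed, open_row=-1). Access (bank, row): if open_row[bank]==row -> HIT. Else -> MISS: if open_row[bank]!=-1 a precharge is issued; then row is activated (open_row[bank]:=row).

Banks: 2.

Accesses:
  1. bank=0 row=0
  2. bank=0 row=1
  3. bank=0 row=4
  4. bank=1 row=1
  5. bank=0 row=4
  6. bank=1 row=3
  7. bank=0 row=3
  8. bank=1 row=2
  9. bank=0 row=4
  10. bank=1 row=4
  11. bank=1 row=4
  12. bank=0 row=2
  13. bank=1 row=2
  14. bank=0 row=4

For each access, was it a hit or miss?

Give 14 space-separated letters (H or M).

Acc 1: bank0 row0 -> MISS (open row0); precharges=0
Acc 2: bank0 row1 -> MISS (open row1); precharges=1
Acc 3: bank0 row4 -> MISS (open row4); precharges=2
Acc 4: bank1 row1 -> MISS (open row1); precharges=2
Acc 5: bank0 row4 -> HIT
Acc 6: bank1 row3 -> MISS (open row3); precharges=3
Acc 7: bank0 row3 -> MISS (open row3); precharges=4
Acc 8: bank1 row2 -> MISS (open row2); precharges=5
Acc 9: bank0 row4 -> MISS (open row4); precharges=6
Acc 10: bank1 row4 -> MISS (open row4); precharges=7
Acc 11: bank1 row4 -> HIT
Acc 12: bank0 row2 -> MISS (open row2); precharges=8
Acc 13: bank1 row2 -> MISS (open row2); precharges=9
Acc 14: bank0 row4 -> MISS (open row4); precharges=10

Answer: M M M M H M M M M M H M M M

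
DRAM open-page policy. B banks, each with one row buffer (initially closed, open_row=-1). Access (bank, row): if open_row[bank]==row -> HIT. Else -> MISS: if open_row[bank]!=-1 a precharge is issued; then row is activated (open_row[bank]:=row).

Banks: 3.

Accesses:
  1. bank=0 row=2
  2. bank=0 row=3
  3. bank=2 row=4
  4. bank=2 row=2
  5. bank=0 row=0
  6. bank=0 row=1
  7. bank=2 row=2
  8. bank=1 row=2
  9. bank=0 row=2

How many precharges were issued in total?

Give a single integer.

Answer: 5

Derivation:
Acc 1: bank0 row2 -> MISS (open row2); precharges=0
Acc 2: bank0 row3 -> MISS (open row3); precharges=1
Acc 3: bank2 row4 -> MISS (open row4); precharges=1
Acc 4: bank2 row2 -> MISS (open row2); precharges=2
Acc 5: bank0 row0 -> MISS (open row0); precharges=3
Acc 6: bank0 row1 -> MISS (open row1); precharges=4
Acc 7: bank2 row2 -> HIT
Acc 8: bank1 row2 -> MISS (open row2); precharges=4
Acc 9: bank0 row2 -> MISS (open row2); precharges=5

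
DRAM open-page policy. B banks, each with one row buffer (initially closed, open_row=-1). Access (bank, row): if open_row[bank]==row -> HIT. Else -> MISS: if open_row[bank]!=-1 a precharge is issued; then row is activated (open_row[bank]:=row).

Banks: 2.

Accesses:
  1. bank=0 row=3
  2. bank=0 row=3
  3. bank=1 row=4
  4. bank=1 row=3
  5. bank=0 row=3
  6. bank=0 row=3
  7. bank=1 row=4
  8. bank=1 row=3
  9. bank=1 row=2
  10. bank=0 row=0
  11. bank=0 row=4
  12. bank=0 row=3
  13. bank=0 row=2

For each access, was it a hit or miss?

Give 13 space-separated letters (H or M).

Answer: M H M M H H M M M M M M M

Derivation:
Acc 1: bank0 row3 -> MISS (open row3); precharges=0
Acc 2: bank0 row3 -> HIT
Acc 3: bank1 row4 -> MISS (open row4); precharges=0
Acc 4: bank1 row3 -> MISS (open row3); precharges=1
Acc 5: bank0 row3 -> HIT
Acc 6: bank0 row3 -> HIT
Acc 7: bank1 row4 -> MISS (open row4); precharges=2
Acc 8: bank1 row3 -> MISS (open row3); precharges=3
Acc 9: bank1 row2 -> MISS (open row2); precharges=4
Acc 10: bank0 row0 -> MISS (open row0); precharges=5
Acc 11: bank0 row4 -> MISS (open row4); precharges=6
Acc 12: bank0 row3 -> MISS (open row3); precharges=7
Acc 13: bank0 row2 -> MISS (open row2); precharges=8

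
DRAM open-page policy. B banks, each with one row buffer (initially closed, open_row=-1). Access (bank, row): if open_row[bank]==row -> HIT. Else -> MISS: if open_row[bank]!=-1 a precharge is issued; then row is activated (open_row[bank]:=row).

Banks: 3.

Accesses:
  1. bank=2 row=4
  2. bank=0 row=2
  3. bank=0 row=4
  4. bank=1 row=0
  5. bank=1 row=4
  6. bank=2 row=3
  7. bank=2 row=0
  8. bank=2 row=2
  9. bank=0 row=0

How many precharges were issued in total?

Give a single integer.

Acc 1: bank2 row4 -> MISS (open row4); precharges=0
Acc 2: bank0 row2 -> MISS (open row2); precharges=0
Acc 3: bank0 row4 -> MISS (open row4); precharges=1
Acc 4: bank1 row0 -> MISS (open row0); precharges=1
Acc 5: bank1 row4 -> MISS (open row4); precharges=2
Acc 6: bank2 row3 -> MISS (open row3); precharges=3
Acc 7: bank2 row0 -> MISS (open row0); precharges=4
Acc 8: bank2 row2 -> MISS (open row2); precharges=5
Acc 9: bank0 row0 -> MISS (open row0); precharges=6

Answer: 6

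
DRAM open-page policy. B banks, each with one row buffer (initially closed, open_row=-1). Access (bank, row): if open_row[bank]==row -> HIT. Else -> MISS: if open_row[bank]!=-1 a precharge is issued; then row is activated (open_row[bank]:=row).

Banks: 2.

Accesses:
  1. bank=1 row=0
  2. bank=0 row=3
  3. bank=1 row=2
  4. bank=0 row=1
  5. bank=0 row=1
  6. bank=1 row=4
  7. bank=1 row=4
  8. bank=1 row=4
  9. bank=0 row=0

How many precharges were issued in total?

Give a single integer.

Answer: 4

Derivation:
Acc 1: bank1 row0 -> MISS (open row0); precharges=0
Acc 2: bank0 row3 -> MISS (open row3); precharges=0
Acc 3: bank1 row2 -> MISS (open row2); precharges=1
Acc 4: bank0 row1 -> MISS (open row1); precharges=2
Acc 5: bank0 row1 -> HIT
Acc 6: bank1 row4 -> MISS (open row4); precharges=3
Acc 7: bank1 row4 -> HIT
Acc 8: bank1 row4 -> HIT
Acc 9: bank0 row0 -> MISS (open row0); precharges=4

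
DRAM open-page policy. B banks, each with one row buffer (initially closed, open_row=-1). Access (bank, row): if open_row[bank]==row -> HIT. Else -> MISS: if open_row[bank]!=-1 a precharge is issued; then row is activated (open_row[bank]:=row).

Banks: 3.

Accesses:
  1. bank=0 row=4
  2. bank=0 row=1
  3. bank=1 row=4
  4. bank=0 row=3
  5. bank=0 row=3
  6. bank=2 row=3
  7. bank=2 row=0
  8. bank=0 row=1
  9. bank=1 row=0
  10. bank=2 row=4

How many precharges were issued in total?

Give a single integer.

Answer: 6

Derivation:
Acc 1: bank0 row4 -> MISS (open row4); precharges=0
Acc 2: bank0 row1 -> MISS (open row1); precharges=1
Acc 3: bank1 row4 -> MISS (open row4); precharges=1
Acc 4: bank0 row3 -> MISS (open row3); precharges=2
Acc 5: bank0 row3 -> HIT
Acc 6: bank2 row3 -> MISS (open row3); precharges=2
Acc 7: bank2 row0 -> MISS (open row0); precharges=3
Acc 8: bank0 row1 -> MISS (open row1); precharges=4
Acc 9: bank1 row0 -> MISS (open row0); precharges=5
Acc 10: bank2 row4 -> MISS (open row4); precharges=6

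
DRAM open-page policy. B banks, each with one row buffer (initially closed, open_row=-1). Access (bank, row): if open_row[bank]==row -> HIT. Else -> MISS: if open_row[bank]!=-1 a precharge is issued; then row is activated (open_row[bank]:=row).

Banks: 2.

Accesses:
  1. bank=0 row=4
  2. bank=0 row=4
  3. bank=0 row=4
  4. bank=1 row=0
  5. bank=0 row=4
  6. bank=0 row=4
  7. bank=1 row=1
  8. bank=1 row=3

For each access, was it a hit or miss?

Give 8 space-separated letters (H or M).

Acc 1: bank0 row4 -> MISS (open row4); precharges=0
Acc 2: bank0 row4 -> HIT
Acc 3: bank0 row4 -> HIT
Acc 4: bank1 row0 -> MISS (open row0); precharges=0
Acc 5: bank0 row4 -> HIT
Acc 6: bank0 row4 -> HIT
Acc 7: bank1 row1 -> MISS (open row1); precharges=1
Acc 8: bank1 row3 -> MISS (open row3); precharges=2

Answer: M H H M H H M M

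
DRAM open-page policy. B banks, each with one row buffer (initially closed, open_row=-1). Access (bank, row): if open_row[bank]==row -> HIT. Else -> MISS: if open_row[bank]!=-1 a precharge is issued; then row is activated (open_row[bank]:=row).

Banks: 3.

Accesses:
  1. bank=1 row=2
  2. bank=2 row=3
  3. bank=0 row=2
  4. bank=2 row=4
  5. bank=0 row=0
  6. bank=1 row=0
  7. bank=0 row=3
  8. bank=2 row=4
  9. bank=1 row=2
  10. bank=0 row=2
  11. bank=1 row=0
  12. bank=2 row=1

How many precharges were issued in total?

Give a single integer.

Acc 1: bank1 row2 -> MISS (open row2); precharges=0
Acc 2: bank2 row3 -> MISS (open row3); precharges=0
Acc 3: bank0 row2 -> MISS (open row2); precharges=0
Acc 4: bank2 row4 -> MISS (open row4); precharges=1
Acc 5: bank0 row0 -> MISS (open row0); precharges=2
Acc 6: bank1 row0 -> MISS (open row0); precharges=3
Acc 7: bank0 row3 -> MISS (open row3); precharges=4
Acc 8: bank2 row4 -> HIT
Acc 9: bank1 row2 -> MISS (open row2); precharges=5
Acc 10: bank0 row2 -> MISS (open row2); precharges=6
Acc 11: bank1 row0 -> MISS (open row0); precharges=7
Acc 12: bank2 row1 -> MISS (open row1); precharges=8

Answer: 8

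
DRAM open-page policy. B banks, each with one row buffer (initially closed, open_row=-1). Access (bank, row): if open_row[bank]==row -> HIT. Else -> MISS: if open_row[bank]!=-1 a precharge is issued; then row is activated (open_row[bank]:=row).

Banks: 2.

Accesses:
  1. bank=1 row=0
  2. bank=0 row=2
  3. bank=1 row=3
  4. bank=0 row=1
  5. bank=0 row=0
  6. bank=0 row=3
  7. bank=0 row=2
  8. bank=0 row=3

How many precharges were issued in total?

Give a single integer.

Acc 1: bank1 row0 -> MISS (open row0); precharges=0
Acc 2: bank0 row2 -> MISS (open row2); precharges=0
Acc 3: bank1 row3 -> MISS (open row3); precharges=1
Acc 4: bank0 row1 -> MISS (open row1); precharges=2
Acc 5: bank0 row0 -> MISS (open row0); precharges=3
Acc 6: bank0 row3 -> MISS (open row3); precharges=4
Acc 7: bank0 row2 -> MISS (open row2); precharges=5
Acc 8: bank0 row3 -> MISS (open row3); precharges=6

Answer: 6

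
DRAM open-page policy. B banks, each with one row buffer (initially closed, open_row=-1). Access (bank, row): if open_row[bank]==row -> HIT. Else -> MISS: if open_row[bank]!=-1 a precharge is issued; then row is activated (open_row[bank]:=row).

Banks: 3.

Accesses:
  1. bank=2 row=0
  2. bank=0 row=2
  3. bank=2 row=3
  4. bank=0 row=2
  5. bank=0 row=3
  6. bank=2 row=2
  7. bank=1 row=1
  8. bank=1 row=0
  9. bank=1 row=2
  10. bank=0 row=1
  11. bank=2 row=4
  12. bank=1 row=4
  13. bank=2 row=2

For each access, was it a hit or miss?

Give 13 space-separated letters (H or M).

Acc 1: bank2 row0 -> MISS (open row0); precharges=0
Acc 2: bank0 row2 -> MISS (open row2); precharges=0
Acc 3: bank2 row3 -> MISS (open row3); precharges=1
Acc 4: bank0 row2 -> HIT
Acc 5: bank0 row3 -> MISS (open row3); precharges=2
Acc 6: bank2 row2 -> MISS (open row2); precharges=3
Acc 7: bank1 row1 -> MISS (open row1); precharges=3
Acc 8: bank1 row0 -> MISS (open row0); precharges=4
Acc 9: bank1 row2 -> MISS (open row2); precharges=5
Acc 10: bank0 row1 -> MISS (open row1); precharges=6
Acc 11: bank2 row4 -> MISS (open row4); precharges=7
Acc 12: bank1 row4 -> MISS (open row4); precharges=8
Acc 13: bank2 row2 -> MISS (open row2); precharges=9

Answer: M M M H M M M M M M M M M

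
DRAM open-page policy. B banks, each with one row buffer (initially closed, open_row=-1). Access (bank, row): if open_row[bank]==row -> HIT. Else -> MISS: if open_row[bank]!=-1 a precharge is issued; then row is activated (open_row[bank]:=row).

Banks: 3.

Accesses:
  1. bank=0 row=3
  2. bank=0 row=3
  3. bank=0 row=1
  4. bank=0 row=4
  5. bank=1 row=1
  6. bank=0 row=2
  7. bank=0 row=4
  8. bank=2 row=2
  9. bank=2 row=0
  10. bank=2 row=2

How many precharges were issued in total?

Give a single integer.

Acc 1: bank0 row3 -> MISS (open row3); precharges=0
Acc 2: bank0 row3 -> HIT
Acc 3: bank0 row1 -> MISS (open row1); precharges=1
Acc 4: bank0 row4 -> MISS (open row4); precharges=2
Acc 5: bank1 row1 -> MISS (open row1); precharges=2
Acc 6: bank0 row2 -> MISS (open row2); precharges=3
Acc 7: bank0 row4 -> MISS (open row4); precharges=4
Acc 8: bank2 row2 -> MISS (open row2); precharges=4
Acc 9: bank2 row0 -> MISS (open row0); precharges=5
Acc 10: bank2 row2 -> MISS (open row2); precharges=6

Answer: 6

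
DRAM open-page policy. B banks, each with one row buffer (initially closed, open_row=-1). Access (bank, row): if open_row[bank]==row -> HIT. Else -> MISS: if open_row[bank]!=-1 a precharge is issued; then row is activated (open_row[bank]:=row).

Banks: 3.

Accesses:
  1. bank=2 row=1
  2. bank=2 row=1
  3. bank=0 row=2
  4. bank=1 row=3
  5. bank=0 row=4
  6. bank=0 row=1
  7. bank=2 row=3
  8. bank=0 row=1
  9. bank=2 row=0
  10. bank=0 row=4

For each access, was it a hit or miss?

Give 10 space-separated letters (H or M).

Answer: M H M M M M M H M M

Derivation:
Acc 1: bank2 row1 -> MISS (open row1); precharges=0
Acc 2: bank2 row1 -> HIT
Acc 3: bank0 row2 -> MISS (open row2); precharges=0
Acc 4: bank1 row3 -> MISS (open row3); precharges=0
Acc 5: bank0 row4 -> MISS (open row4); precharges=1
Acc 6: bank0 row1 -> MISS (open row1); precharges=2
Acc 7: bank2 row3 -> MISS (open row3); precharges=3
Acc 8: bank0 row1 -> HIT
Acc 9: bank2 row0 -> MISS (open row0); precharges=4
Acc 10: bank0 row4 -> MISS (open row4); precharges=5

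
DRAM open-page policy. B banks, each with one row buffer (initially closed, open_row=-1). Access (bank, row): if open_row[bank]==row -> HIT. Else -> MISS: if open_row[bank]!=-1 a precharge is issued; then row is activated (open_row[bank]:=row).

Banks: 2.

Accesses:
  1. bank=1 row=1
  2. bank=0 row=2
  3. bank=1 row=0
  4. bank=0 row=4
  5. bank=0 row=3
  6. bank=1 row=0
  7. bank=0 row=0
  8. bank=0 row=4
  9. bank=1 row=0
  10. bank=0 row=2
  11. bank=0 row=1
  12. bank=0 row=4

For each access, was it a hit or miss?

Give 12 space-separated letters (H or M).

Answer: M M M M M H M M H M M M

Derivation:
Acc 1: bank1 row1 -> MISS (open row1); precharges=0
Acc 2: bank0 row2 -> MISS (open row2); precharges=0
Acc 3: bank1 row0 -> MISS (open row0); precharges=1
Acc 4: bank0 row4 -> MISS (open row4); precharges=2
Acc 5: bank0 row3 -> MISS (open row3); precharges=3
Acc 6: bank1 row0 -> HIT
Acc 7: bank0 row0 -> MISS (open row0); precharges=4
Acc 8: bank0 row4 -> MISS (open row4); precharges=5
Acc 9: bank1 row0 -> HIT
Acc 10: bank0 row2 -> MISS (open row2); precharges=6
Acc 11: bank0 row1 -> MISS (open row1); precharges=7
Acc 12: bank0 row4 -> MISS (open row4); precharges=8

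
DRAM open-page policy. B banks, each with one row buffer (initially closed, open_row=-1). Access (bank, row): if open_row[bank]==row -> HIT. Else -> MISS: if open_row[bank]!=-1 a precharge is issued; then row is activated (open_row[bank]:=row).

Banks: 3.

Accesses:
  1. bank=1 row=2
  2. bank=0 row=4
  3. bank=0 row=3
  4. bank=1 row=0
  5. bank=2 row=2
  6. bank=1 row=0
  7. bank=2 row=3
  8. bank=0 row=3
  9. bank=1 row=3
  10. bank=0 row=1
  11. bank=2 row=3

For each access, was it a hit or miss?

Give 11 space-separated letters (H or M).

Answer: M M M M M H M H M M H

Derivation:
Acc 1: bank1 row2 -> MISS (open row2); precharges=0
Acc 2: bank0 row4 -> MISS (open row4); precharges=0
Acc 3: bank0 row3 -> MISS (open row3); precharges=1
Acc 4: bank1 row0 -> MISS (open row0); precharges=2
Acc 5: bank2 row2 -> MISS (open row2); precharges=2
Acc 6: bank1 row0 -> HIT
Acc 7: bank2 row3 -> MISS (open row3); precharges=3
Acc 8: bank0 row3 -> HIT
Acc 9: bank1 row3 -> MISS (open row3); precharges=4
Acc 10: bank0 row1 -> MISS (open row1); precharges=5
Acc 11: bank2 row3 -> HIT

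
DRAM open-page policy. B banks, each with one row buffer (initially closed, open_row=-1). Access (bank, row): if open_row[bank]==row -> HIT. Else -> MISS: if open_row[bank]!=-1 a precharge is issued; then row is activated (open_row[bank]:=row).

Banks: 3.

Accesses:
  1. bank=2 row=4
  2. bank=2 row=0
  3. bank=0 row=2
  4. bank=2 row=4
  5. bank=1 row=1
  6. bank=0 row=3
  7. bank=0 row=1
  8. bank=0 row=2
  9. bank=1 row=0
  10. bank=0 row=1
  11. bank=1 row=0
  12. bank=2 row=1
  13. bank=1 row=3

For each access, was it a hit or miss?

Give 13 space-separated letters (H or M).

Acc 1: bank2 row4 -> MISS (open row4); precharges=0
Acc 2: bank2 row0 -> MISS (open row0); precharges=1
Acc 3: bank0 row2 -> MISS (open row2); precharges=1
Acc 4: bank2 row4 -> MISS (open row4); precharges=2
Acc 5: bank1 row1 -> MISS (open row1); precharges=2
Acc 6: bank0 row3 -> MISS (open row3); precharges=3
Acc 7: bank0 row1 -> MISS (open row1); precharges=4
Acc 8: bank0 row2 -> MISS (open row2); precharges=5
Acc 9: bank1 row0 -> MISS (open row0); precharges=6
Acc 10: bank0 row1 -> MISS (open row1); precharges=7
Acc 11: bank1 row0 -> HIT
Acc 12: bank2 row1 -> MISS (open row1); precharges=8
Acc 13: bank1 row3 -> MISS (open row3); precharges=9

Answer: M M M M M M M M M M H M M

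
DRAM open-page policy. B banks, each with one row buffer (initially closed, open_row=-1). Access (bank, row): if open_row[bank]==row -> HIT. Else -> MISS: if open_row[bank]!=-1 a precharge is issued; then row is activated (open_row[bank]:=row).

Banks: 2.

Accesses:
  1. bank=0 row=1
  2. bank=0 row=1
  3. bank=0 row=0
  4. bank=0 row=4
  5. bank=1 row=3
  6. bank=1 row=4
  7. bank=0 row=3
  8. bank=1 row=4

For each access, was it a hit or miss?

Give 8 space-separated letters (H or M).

Acc 1: bank0 row1 -> MISS (open row1); precharges=0
Acc 2: bank0 row1 -> HIT
Acc 3: bank0 row0 -> MISS (open row0); precharges=1
Acc 4: bank0 row4 -> MISS (open row4); precharges=2
Acc 5: bank1 row3 -> MISS (open row3); precharges=2
Acc 6: bank1 row4 -> MISS (open row4); precharges=3
Acc 7: bank0 row3 -> MISS (open row3); precharges=4
Acc 8: bank1 row4 -> HIT

Answer: M H M M M M M H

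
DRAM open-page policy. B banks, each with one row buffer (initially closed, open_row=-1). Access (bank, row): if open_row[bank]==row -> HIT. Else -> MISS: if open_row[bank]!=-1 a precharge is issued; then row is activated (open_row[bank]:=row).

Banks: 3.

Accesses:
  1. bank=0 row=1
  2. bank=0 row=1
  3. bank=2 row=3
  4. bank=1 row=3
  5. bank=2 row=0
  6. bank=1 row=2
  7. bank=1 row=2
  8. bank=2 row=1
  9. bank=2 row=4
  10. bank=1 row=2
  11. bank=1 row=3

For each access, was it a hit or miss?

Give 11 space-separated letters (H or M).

Acc 1: bank0 row1 -> MISS (open row1); precharges=0
Acc 2: bank0 row1 -> HIT
Acc 3: bank2 row3 -> MISS (open row3); precharges=0
Acc 4: bank1 row3 -> MISS (open row3); precharges=0
Acc 5: bank2 row0 -> MISS (open row0); precharges=1
Acc 6: bank1 row2 -> MISS (open row2); precharges=2
Acc 7: bank1 row2 -> HIT
Acc 8: bank2 row1 -> MISS (open row1); precharges=3
Acc 9: bank2 row4 -> MISS (open row4); precharges=4
Acc 10: bank1 row2 -> HIT
Acc 11: bank1 row3 -> MISS (open row3); precharges=5

Answer: M H M M M M H M M H M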